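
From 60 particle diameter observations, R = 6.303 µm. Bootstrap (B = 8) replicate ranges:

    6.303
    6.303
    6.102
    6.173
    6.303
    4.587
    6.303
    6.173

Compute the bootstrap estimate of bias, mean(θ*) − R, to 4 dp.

bias = −0.2721

mean(θ*) = (6.303 + 6.303 + 6.102 + 6.173 + 6.303 + 4.587 + 6.303 + 6.173) / 8 = 6.03087
bias = 6.03087 − 6.303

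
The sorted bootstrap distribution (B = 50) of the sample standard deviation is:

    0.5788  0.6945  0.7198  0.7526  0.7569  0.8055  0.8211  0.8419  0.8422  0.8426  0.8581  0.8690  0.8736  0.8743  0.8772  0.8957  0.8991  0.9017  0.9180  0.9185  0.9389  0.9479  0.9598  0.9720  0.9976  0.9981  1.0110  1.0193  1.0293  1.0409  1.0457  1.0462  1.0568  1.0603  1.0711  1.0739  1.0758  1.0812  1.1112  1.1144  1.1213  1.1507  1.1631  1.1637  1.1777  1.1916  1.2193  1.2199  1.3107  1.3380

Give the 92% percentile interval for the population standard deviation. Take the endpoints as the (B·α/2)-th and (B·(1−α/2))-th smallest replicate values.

α = 0.08; lower rank = 50 × 0.040 = 2; upper rank = 50 × 0.960 = 48.
The 2nd smallest replicate is 0.6945; the 48th is 1.2199.

(0.6945, 1.2199)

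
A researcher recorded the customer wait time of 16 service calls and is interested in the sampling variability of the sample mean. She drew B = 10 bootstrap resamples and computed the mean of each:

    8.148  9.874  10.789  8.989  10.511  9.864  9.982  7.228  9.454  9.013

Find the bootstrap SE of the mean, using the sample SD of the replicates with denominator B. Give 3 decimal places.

SE* = 1.027

Bootstrap SE is the standard deviation of the 10 replicate means.
Mean of replicates: (8.148 + 9.874 + 10.789 + 8.989 + 10.511 + 9.864 + 9.982 + 7.228 + 9.454 + 9.013) / 10 = 93.8520 / 10 = 9.3852
Sum of squared deviations: (−1.2372)² + (+0.4888)² + (+1.4038)² + (−0.3962)² + (+1.1258)² + (+0.4788)² + (+0.5968)² + (−2.1572)² + (+0.0688)² + (−0.3722)² = 10.5468
Variance = 10.5468 / 10 = 1.0547
SE* = √1.0547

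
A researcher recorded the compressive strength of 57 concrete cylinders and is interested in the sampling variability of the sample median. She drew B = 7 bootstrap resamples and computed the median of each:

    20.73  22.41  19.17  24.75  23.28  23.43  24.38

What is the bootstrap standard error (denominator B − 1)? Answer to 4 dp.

Bootstrap SE is the standard deviation of the 7 replicate medians.
Mean of replicates: (20.73 + 22.41 + 19.17 + 24.75 + 23.28 + 23.43 + 24.38) / 7 = 158.15000 / 7 = 22.59286
Sum of squared deviations: (−1.86286)² + (−0.18286)² + (−3.42286)² + (+2.15714)² + (+0.68714)² + (+0.83714)² + (+1.78714)² = 24.23974
Variance = 24.23974 / 6 = 4.03996
SE* = √4.03996

SE* = 2.0100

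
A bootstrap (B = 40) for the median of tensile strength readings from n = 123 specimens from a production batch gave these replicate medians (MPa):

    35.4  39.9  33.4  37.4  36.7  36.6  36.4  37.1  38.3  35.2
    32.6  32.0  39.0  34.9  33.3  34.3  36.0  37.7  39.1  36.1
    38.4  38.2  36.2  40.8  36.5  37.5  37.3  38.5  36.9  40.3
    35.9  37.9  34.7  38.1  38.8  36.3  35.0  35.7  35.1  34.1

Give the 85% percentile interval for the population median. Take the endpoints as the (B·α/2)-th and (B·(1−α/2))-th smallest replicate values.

Sorted replicates: 32.0, 32.6, 33.3, 33.4, 34.1, 34.3, 34.7, 34.9, 35.0, 35.1, 35.2, 35.4, 35.7, 35.9, 36.0, 36.1, 36.2, 36.3, 36.4, 36.5, 36.6, 36.7, 36.9, 37.1, 37.3, 37.4, 37.5, 37.7, 37.9, 38.1, 38.2, 38.3, 38.4, 38.5, 38.8, 39.0, 39.1, 39.9, 40.3, 40.8
α = 0.15; lower rank = 40 × 0.075 = 3; upper rank = 40 × 0.925 = 37.
The 3rd smallest replicate is 33.3; the 37th is 39.1.

(33.3, 39.1)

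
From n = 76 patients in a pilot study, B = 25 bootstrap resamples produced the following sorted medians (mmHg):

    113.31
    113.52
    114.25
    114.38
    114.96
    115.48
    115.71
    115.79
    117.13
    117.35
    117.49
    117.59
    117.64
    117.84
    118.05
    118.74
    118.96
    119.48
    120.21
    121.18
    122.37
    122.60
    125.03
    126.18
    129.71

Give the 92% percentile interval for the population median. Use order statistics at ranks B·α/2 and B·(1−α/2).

α = 0.08; lower rank = 25 × 0.040 = 1; upper rank = 25 × 0.960 = 24.
The 1st smallest replicate is 113.31; the 24th is 126.18.

(113.31, 126.18)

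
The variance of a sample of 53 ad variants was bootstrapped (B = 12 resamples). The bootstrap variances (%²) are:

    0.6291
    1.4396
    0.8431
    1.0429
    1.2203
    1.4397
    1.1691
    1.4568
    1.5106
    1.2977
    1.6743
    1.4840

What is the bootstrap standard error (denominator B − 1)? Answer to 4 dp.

Bootstrap SE is the standard deviation of the 12 replicate variances.
Mean of replicates: (0.6291 + 1.4396 + 0.8431 + 1.0429 + 1.2203 + 1.4397 + 1.1691 + 1.4568 + 1.5106 + 1.2977 + 1.6743 + 1.4840) / 12 = 15.20720 / 12 = 1.26727
Sum of squared deviations: (−0.63817)² + (+0.17233)² + (−0.42417)² + (−0.22437)² + (−0.04697)² + (+0.17243)² + (−0.09817)² + (+0.18953)² + (+0.24333)² + (+0.03043)² + (+0.40703)² + (+0.21673)² = 1.01750
Variance = 1.01750 / 11 = 0.09250
SE* = √0.09250

SE* = 0.3041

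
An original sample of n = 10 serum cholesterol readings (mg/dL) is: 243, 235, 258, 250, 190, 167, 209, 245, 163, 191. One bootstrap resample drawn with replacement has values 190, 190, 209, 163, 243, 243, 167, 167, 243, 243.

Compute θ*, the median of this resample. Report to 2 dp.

Sorted: 163, 167, 167, 190, 190, 209, 243, 243, 243, 243
Median = average of the two middle values = 199.50

θ* = 199.50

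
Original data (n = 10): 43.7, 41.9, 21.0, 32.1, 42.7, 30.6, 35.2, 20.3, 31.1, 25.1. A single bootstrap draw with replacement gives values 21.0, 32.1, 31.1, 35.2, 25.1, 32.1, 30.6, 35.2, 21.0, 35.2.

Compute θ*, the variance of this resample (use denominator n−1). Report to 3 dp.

Mean = 29.8600; sum of squared deviations = 277.3240
s² = 277.3240 / 9 = 30.8138

θ* = 30.814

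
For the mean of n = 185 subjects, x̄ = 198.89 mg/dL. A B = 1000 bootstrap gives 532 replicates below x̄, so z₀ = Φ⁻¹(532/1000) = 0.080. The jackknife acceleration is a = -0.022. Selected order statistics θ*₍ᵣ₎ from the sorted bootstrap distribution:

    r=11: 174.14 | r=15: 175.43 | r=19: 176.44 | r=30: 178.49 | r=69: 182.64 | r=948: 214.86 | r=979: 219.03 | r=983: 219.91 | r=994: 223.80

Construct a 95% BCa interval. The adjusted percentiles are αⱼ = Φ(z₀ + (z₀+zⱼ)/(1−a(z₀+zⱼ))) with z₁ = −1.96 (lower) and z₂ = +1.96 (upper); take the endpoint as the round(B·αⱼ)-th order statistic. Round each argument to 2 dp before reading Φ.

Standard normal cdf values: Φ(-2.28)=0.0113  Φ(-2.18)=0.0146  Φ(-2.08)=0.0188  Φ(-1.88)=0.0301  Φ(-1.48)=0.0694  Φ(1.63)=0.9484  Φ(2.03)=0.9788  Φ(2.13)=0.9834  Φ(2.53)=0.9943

(178.49, 219.03)

Lower: z₀ + z₁ = 0.080 + (-1.960) = -1.880; 1 − a(z₀+z₁) = 1 − (-0.022)(-1.880) = 0.9586; argument = 0.080 + (-1.880)/0.9586 = -1.8811 → -1.88.
α₁ = Φ(-1.88) = 0.0301; rank = round(1000 × 0.0301) = 30; θ*₍30₎ = 178.49.
Upper: z₀ + z₂ = 2.040; 1 − a(z₀+z₂) = 1.0449; argument = 2.0324 → 2.03; α₂ = 0.9788; rank = 979; θ*₍979₎ = 219.03.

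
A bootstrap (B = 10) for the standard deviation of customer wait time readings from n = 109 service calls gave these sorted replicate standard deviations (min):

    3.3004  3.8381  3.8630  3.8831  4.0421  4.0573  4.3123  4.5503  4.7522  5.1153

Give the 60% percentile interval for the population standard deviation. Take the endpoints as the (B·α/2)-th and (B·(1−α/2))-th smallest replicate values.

(3.8381, 4.5503)

α = 0.40; lower rank = 10 × 0.200 = 2; upper rank = 10 × 0.800 = 8.
The 2nd smallest replicate is 3.8381; the 8th is 4.5503.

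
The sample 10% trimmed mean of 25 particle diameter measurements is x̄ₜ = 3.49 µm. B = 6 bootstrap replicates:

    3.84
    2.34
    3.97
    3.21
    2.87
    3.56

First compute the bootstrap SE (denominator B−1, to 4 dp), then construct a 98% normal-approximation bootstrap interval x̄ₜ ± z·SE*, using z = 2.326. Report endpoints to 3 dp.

Mean of replicates = 3.2983; sum of squared deviations = 1.9227; SE* = √(1.9227/5) = 0.6201
Margin = 2.326 × 0.6201 = 1.4424
Interval: 3.49 ± 1.4424

(2.048, 4.932)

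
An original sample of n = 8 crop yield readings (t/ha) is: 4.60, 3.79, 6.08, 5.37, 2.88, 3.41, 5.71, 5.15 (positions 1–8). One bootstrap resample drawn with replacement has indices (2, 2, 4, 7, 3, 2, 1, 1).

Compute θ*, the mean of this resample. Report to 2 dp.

Resample values: 3.79, 3.79, 5.37, 5.71, 6.08, 3.79, 4.60, 4.60.
Mean = (3.79 + 3.79 + 5.37 + 5.71 + 6.08 + 3.79 + 4.60 + 4.60) / 8 = 37.730 / 8 = 4.72

θ* = 4.72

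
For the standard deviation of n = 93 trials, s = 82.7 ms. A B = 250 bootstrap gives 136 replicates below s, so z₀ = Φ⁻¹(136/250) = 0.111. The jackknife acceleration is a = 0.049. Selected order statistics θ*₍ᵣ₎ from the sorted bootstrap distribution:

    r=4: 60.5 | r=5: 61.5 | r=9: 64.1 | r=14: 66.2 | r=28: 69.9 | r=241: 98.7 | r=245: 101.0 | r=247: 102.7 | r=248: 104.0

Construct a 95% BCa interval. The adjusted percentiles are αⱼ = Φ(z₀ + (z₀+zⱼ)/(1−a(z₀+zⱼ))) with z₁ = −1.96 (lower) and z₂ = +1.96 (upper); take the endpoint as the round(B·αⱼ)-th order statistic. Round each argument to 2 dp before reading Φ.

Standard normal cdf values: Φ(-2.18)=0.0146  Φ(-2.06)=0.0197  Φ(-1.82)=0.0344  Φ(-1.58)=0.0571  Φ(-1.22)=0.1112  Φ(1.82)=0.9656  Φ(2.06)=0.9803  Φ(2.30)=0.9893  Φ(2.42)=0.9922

Lower: z₀ + z₁ = 0.111 + (-1.960) = -1.849; 1 − a(z₀+z₁) = 1 − (0.049)(-1.849) = 1.0906; argument = 0.111 + (-1.849)/1.0906 = -1.5844 → -1.58.
α₁ = Φ(-1.58) = 0.0571; rank = round(250 × 0.0571) = 14; θ*₍14₎ = 66.2.
Upper: z₀ + z₂ = 2.071; 1 − a(z₀+z₂) = 0.8985; argument = 2.4159 → 2.42; α₂ = 0.9922; rank = 248; θ*₍248₎ = 104.0.

(66.2, 104.0)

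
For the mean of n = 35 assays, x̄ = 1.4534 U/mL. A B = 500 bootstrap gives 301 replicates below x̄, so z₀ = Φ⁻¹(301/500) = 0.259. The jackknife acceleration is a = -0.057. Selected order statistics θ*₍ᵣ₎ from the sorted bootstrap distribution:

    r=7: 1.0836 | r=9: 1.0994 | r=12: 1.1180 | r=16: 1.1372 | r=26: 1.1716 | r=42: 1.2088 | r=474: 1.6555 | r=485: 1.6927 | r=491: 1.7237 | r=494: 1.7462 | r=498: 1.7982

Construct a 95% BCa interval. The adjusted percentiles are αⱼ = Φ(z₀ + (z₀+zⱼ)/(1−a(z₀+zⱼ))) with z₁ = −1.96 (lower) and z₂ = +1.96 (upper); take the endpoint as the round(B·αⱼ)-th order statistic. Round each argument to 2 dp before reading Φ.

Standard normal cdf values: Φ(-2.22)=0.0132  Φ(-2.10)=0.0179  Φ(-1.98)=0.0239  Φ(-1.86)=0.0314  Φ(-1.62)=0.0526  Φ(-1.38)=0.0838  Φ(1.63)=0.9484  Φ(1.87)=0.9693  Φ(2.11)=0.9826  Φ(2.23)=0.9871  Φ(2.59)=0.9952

(1.1716, 1.7462)

Lower: z₀ + z₁ = 0.259 + (-1.960) = -1.701; 1 − a(z₀+z₁) = 1 − (-0.057)(-1.701) = 0.9030; argument = 0.259 + (-1.701)/0.9030 = -1.6246 → -1.62.
α₁ = Φ(-1.62) = 0.0526; rank = round(500 × 0.0526) = 26; θ*₍26₎ = 1.1716.
Upper: z₀ + z₂ = 2.219; 1 − a(z₀+z₂) = 1.1265; argument = 2.2288 → 2.23; α₂ = 0.9871; rank = 494; θ*₍494₎ = 1.7462.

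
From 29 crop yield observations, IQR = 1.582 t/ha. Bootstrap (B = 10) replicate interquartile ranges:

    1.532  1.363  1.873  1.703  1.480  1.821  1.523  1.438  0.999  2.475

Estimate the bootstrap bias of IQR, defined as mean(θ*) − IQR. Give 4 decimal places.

bias = +0.0387

mean(θ*) = (1.532 + 1.363 + 1.873 + 1.703 + 1.480 + 1.821 + 1.523 + 1.438 + 0.999 + 2.475) / 10 = 1.62070
bias = 1.62070 − 1.582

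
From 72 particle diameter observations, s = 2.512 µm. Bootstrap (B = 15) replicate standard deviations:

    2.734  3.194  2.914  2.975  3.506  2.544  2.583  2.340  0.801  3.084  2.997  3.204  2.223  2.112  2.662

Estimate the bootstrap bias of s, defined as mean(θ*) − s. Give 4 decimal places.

mean(θ*) = (2.734 + 3.194 + 2.914 + 2.975 + 3.506 + 2.544 + 2.583 + 2.340 + 0.801 + 3.084 + 2.997 + 3.204 + 2.223 + 2.112 + 2.662) / 15 = 2.65820
bias = 2.65820 − 2.512

bias = +0.1462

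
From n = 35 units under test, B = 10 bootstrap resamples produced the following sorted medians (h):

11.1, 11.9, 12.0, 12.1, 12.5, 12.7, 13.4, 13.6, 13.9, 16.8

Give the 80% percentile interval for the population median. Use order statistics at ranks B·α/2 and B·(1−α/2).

(11.1, 13.9)

α = 0.20; lower rank = 10 × 0.100 = 1; upper rank = 10 × 0.900 = 9.
The 1st smallest replicate is 11.1; the 9th is 13.9.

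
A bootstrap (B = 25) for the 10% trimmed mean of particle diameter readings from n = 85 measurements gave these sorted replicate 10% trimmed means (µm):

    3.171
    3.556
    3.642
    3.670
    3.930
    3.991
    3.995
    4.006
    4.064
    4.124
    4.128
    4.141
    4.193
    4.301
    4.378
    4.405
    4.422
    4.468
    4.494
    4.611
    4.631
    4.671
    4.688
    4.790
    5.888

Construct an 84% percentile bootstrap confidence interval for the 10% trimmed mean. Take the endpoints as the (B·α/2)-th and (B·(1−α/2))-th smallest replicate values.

α = 0.16; lower rank = 25 × 0.080 = 2; upper rank = 25 × 0.920 = 23.
The 2nd smallest replicate is 3.556; the 23rd is 4.688.

(3.556, 4.688)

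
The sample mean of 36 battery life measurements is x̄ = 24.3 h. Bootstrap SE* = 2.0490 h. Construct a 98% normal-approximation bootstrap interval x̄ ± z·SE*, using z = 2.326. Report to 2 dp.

(19.53, 29.07)

Margin = 2.326 × 2.0490 = 4.766
Interval: 24.3 ± 4.766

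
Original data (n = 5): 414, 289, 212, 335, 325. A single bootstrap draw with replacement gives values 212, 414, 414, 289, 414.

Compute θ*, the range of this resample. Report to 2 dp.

Range = 414 − 212 = 202.00

θ* = 202.00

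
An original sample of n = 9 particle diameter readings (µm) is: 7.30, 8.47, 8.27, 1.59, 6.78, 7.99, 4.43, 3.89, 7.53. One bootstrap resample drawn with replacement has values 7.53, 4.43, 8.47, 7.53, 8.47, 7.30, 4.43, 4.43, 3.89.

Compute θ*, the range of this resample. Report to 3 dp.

Range = 8.47 − 3.89 = 4.580

θ* = 4.580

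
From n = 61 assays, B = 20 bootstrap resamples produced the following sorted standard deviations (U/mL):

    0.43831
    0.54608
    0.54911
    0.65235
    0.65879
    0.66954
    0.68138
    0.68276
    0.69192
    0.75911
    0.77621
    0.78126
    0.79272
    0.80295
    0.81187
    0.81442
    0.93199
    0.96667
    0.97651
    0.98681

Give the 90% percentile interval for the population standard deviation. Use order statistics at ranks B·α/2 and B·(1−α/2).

α = 0.10; lower rank = 20 × 0.050 = 1; upper rank = 20 × 0.950 = 19.
The 1st smallest replicate is 0.43831; the 19th is 0.97651.

(0.43831, 0.97651)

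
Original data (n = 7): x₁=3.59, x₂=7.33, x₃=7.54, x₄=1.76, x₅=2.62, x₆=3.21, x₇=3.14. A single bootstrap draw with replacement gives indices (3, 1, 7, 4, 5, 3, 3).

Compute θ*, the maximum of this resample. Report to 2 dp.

θ* = 7.54

Resample values: 7.54, 3.59, 3.14, 1.76, 2.62, 7.54, 7.54.
Maximum = 7.54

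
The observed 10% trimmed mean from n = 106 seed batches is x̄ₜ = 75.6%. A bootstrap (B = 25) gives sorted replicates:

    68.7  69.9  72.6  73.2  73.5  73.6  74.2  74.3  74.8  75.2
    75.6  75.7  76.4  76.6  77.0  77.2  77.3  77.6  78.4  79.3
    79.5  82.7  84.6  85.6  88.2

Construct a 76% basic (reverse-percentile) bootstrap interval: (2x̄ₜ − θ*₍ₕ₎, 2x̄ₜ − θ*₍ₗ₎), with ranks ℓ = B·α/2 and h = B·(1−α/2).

Percentile endpoints at ranks 3 and 22: θ*₍3₎ = 72.6, θ*₍22₎ = 82.7.
Basic interval reflects these around x̄ₜ:
  lower = 2 × 75.6 − 82.7 = 68.5
  upper = 2 × 75.6 − 72.6 = 78.6

(68.5, 78.6)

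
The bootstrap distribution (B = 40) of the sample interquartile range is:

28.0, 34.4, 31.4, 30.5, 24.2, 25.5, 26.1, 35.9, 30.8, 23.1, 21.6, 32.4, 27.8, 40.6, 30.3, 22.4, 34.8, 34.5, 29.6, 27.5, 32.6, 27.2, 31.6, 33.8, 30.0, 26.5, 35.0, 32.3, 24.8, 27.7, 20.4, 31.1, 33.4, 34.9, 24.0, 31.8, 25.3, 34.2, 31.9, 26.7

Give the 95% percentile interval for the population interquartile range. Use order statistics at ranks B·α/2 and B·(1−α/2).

(20.4, 35.9)

Sorted replicates: 20.4, 21.6, 22.4, 23.1, 24.0, 24.2, 24.8, 25.3, 25.5, 26.1, 26.5, 26.7, 27.2, 27.5, 27.7, 27.8, 28.0, 29.6, 30.0, 30.3, 30.5, 30.8, 31.1, 31.4, 31.6, 31.8, 31.9, 32.3, 32.4, 32.6, 33.4, 33.8, 34.2, 34.4, 34.5, 34.8, 34.9, 35.0, 35.9, 40.6
α = 0.05; lower rank = 40 × 0.025 = 1; upper rank = 40 × 0.975 = 39.
The 1st smallest replicate is 20.4; the 39th is 35.9.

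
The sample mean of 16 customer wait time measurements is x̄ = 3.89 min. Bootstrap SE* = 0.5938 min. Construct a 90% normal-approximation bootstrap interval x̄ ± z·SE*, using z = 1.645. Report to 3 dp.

Margin = 1.645 × 0.5938 = 0.9768
Interval: 3.89 ± 0.9768

(2.913, 4.867)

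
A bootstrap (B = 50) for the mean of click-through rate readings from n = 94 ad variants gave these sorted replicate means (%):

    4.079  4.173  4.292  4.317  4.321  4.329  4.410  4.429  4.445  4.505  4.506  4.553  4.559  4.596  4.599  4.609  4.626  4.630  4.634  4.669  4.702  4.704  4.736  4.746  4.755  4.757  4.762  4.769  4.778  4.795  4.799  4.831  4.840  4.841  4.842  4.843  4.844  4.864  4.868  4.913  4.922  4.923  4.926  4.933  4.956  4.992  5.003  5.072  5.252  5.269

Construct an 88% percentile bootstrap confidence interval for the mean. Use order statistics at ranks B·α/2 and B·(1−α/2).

(4.292, 5.003)

α = 0.12; lower rank = 50 × 0.060 = 3; upper rank = 50 × 0.940 = 47.
The 3rd smallest replicate is 4.292; the 47th is 5.003.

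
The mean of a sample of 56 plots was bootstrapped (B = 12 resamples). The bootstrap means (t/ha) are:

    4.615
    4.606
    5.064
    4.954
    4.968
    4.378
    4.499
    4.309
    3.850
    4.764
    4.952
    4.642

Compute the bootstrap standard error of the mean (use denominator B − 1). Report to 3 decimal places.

Bootstrap SE is the standard deviation of the 12 replicate means.
Mean of replicates: (4.615 + 4.606 + 5.064 + 4.954 + 4.968 + 4.378 + 4.499 + 4.309 + 3.850 + 4.764 + 4.952 + 4.642) / 12 = 55.6010 / 12 = 4.6334
Sum of squared deviations: (−0.0184)² + (−0.0274)² + (+0.4306)² + (+0.3206)² + (+0.3346)² + (−0.2554)² + (−0.1344)² + (−0.3244)² + (−0.7834)² + (+0.1306)² + (+0.3186)² + (+0.0086)² = 1.3221
Variance = 1.3221 / 11 = 0.1202
SE* = √0.1202

SE* = 0.347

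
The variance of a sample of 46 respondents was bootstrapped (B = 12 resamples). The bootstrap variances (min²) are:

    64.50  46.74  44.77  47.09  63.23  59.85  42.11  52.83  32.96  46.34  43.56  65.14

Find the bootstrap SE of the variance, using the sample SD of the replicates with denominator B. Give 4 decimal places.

SE* = 9.8596

Bootstrap SE is the standard deviation of the 12 replicate variances.
Mean of replicates: (64.50 + 46.74 + 44.77 + 47.09 + 63.23 + 59.85 + 42.11 + 52.83 + 32.96 + 46.34 + 43.56 + 65.14) / 12 = 609.12000 / 12 = 50.76000
Sum of squared deviations: (+13.74000)² + (−4.02000)² + (−5.99000)² + (−3.67000)² + (+12.47000)² + (+9.09000)² + (−8.65000)² + (+2.07000)² + (−17.80000)² + (−4.42000)² + (−7.20000)² + (+14.38000)² = 1166.53420
Variance = 1166.53420 / 12 = 97.21118
SE* = √97.21118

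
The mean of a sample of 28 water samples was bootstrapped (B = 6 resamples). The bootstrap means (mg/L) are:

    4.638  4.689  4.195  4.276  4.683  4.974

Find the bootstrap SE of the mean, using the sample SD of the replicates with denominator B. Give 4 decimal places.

SE* = 0.2651

Bootstrap SE is the standard deviation of the 6 replicate means.
Mean of replicates: (4.638 + 4.689 + 4.195 + 4.276 + 4.683 + 4.974) / 6 = 27.45500 / 6 = 4.57583
Sum of squared deviations: (+0.06217)² + (+0.11317)² + (−0.38083)² + (−0.29983)² + (+0.10717)² + (+0.39817)² = 0.42163
Variance = 0.42163 / 6 = 0.07027
SE* = √0.07027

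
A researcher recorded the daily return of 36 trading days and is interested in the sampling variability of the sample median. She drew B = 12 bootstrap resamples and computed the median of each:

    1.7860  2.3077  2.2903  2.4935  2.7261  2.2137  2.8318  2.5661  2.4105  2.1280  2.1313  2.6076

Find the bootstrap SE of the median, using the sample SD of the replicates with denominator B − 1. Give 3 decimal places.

Bootstrap SE is the standard deviation of the 12 replicate medians.
Mean of replicates: (1.7860 + 2.3077 + 2.2903 + 2.4935 + 2.7261 + 2.2137 + 2.8318 + 2.5661 + 2.4105 + 2.1280 + 2.1313 + 2.6076) / 12 = 28.49260 / 12 = 2.37438
Sum of squared deviations: (−0.58838)² + (−0.06668)² + (−0.08408)² + (+0.11912)² + (+0.35172)² + (−0.16068)² + (+0.45742)² + (+0.19172)² + (+0.03612)² + (−0.24638)² + (−0.24308)² + (+0.23322)² = 0.94290
Variance = 0.94290 / 11 = 0.08572
SE* = √0.08572

SE* = 0.293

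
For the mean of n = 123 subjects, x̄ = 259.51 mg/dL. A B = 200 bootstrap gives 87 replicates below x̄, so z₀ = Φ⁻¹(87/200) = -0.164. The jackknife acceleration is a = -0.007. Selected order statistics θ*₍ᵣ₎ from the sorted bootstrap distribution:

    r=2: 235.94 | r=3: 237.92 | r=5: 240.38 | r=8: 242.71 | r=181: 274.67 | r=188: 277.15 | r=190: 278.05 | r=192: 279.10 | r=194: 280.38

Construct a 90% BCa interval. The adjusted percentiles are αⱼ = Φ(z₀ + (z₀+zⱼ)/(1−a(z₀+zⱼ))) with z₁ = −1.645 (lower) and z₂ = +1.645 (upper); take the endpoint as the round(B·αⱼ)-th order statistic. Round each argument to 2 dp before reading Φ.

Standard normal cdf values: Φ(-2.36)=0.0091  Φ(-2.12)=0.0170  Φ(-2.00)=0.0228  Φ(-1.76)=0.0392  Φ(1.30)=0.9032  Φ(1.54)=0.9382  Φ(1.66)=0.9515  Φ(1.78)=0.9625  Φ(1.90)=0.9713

(240.38, 274.67)

Lower: z₀ + z₁ = -0.164 + (-1.645) = -1.809; 1 − a(z₀+z₁) = 1 − (-0.007)(-1.809) = 0.9873; argument = -0.164 + (-1.809)/0.9873 = -1.9962 → -2.00.
α₁ = Φ(-2.00) = 0.0228; rank = round(200 × 0.0228) = 5; θ*₍5₎ = 240.38.
Upper: z₀ + z₂ = 1.481; 1 − a(z₀+z₂) = 1.0104; argument = 1.3018 → 1.30; α₂ = 0.9032; rank = 181; θ*₍181₎ = 274.67.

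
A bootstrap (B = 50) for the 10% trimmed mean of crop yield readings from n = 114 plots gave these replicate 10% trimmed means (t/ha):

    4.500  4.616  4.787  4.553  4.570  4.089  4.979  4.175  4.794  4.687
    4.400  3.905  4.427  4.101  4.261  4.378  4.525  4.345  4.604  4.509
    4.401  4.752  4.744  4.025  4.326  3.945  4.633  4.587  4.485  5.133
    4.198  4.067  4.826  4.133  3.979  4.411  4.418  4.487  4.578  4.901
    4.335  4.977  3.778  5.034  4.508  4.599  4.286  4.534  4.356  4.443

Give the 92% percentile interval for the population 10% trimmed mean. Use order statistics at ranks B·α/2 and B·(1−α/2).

Sorted replicates: 3.778, 3.905, 3.945, 3.979, 4.025, 4.067, 4.089, 4.101, 4.133, 4.175, 4.198, 4.261, 4.286, 4.326, 4.335, 4.345, 4.356, 4.378, 4.400, 4.401, 4.411, 4.418, 4.427, 4.443, 4.485, 4.487, 4.500, 4.508, 4.509, 4.525, 4.534, 4.553, 4.570, 4.578, 4.587, 4.599, 4.604, 4.616, 4.633, 4.687, 4.744, 4.752, 4.787, 4.794, 4.826, 4.901, 4.977, 4.979, 5.034, 5.133
α = 0.08; lower rank = 50 × 0.040 = 2; upper rank = 50 × 0.960 = 48.
The 2nd smallest replicate is 3.905; the 48th is 4.979.

(3.905, 4.979)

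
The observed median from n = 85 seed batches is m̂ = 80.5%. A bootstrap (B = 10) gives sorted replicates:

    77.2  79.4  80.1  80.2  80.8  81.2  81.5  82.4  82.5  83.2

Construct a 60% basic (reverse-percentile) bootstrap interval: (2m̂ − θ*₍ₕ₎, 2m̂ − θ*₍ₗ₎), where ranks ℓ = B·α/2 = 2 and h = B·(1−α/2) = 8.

(78.6, 81.6)

Percentile endpoints at ranks 2 and 8: θ*₍2₎ = 79.4, θ*₍8₎ = 82.4.
Basic interval reflects these around m̂:
  lower = 2 × 80.5 − 82.4 = 78.6
  upper = 2 × 80.5 − 79.4 = 81.6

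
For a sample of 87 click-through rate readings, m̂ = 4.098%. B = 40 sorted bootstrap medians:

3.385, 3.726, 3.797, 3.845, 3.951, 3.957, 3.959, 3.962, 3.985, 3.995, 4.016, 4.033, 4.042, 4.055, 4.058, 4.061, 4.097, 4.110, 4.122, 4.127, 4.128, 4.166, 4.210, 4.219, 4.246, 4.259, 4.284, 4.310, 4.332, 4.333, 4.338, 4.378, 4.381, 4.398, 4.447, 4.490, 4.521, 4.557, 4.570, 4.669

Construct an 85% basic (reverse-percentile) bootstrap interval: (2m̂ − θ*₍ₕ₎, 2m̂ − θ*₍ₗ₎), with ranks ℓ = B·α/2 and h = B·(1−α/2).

Percentile endpoints at ranks 3 and 37: θ*₍3₎ = 3.797, θ*₍37₎ = 4.521.
Basic interval reflects these around m̂:
  lower = 2 × 4.098 − 4.521 = 3.675
  upper = 2 × 4.098 − 3.797 = 4.399

(3.675, 4.399)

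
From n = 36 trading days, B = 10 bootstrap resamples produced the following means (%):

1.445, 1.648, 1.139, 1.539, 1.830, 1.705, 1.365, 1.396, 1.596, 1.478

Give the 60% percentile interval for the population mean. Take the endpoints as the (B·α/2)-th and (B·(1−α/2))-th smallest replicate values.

(1.365, 1.648)

Sorted replicates: 1.139, 1.365, 1.396, 1.445, 1.478, 1.539, 1.596, 1.648, 1.705, 1.830
α = 0.40; lower rank = 10 × 0.200 = 2; upper rank = 10 × 0.800 = 8.
The 2nd smallest replicate is 1.365; the 8th is 1.648.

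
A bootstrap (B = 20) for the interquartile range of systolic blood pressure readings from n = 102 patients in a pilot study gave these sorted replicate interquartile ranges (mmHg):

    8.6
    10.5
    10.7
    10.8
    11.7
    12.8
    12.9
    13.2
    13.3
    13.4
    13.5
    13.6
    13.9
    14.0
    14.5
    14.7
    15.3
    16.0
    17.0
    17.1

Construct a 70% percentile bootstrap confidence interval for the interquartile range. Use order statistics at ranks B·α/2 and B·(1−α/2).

(10.7, 15.3)

α = 0.30; lower rank = 20 × 0.150 = 3; upper rank = 20 × 0.850 = 17.
The 3rd smallest replicate is 10.7; the 17th is 15.3.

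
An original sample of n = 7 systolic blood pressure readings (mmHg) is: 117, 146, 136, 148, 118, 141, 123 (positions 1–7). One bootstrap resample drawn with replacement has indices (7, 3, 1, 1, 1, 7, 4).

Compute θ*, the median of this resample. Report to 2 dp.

θ* = 123.00

Resample values: 123, 136, 117, 117, 117, 123, 148.
Sorted: 117, 117, 117, 123, 123, 136, 148
Median = middle value = 123.00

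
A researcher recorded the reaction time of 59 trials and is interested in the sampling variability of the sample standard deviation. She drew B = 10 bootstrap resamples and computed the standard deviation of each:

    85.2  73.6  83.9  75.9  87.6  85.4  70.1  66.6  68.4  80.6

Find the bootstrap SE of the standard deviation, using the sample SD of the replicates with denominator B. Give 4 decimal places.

Bootstrap SE is the standard deviation of the 10 replicate standard deviations.
Mean of replicates: (85.2 + 73.6 + 83.9 + 75.9 + 87.6 + 85.4 + 70.1 + 66.6 + 68.4 + 80.6) / 10 = 777.30000 / 10 = 77.73000
Sum of squared deviations: (+7.47000)² + (−4.13000)² + (+6.17000)² + (−1.83000)² + (+9.87000)² + (+7.67000)² + (−7.63000)² + (−11.13000)² + (−9.33000)² + (+2.87000)² = 547.90100
Variance = 547.90100 / 10 = 54.79010
SE* = √54.79010

SE* = 7.4020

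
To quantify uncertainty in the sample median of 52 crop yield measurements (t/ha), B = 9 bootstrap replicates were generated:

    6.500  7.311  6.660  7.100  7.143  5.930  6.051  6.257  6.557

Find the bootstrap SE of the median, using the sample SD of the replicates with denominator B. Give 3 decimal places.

Bootstrap SE is the standard deviation of the 9 replicate medians.
Mean of replicates: (6.500 + 7.311 + 6.660 + 7.100 + 7.143 + 5.930 + 6.051 + 6.257 + 6.557) / 9 = 59.5090 / 9 = 6.6121
Sum of squared deviations: (−0.1121)² + (+0.6989)² + (+0.0479)² + (+0.4879)² + (+0.5309)² + (−0.6821)² + (−0.5611)² + (−0.3551)² + (−0.0551)² = 1.9324
Variance = 1.9324 / 9 = 0.2147
SE* = √0.2147

SE* = 0.463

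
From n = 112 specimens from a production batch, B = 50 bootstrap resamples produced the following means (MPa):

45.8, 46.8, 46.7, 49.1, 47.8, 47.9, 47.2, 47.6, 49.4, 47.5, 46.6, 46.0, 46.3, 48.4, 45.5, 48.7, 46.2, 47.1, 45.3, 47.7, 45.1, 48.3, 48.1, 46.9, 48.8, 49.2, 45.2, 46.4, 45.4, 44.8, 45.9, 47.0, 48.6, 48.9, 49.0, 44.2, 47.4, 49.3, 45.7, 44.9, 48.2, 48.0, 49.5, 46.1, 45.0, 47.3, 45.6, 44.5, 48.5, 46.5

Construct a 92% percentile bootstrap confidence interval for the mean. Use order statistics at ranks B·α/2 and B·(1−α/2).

(44.5, 49.3)

Sorted replicates: 44.2, 44.5, 44.8, 44.9, 45.0, 45.1, 45.2, 45.3, 45.4, 45.5, 45.6, 45.7, 45.8, 45.9, 46.0, 46.1, 46.2, 46.3, 46.4, 46.5, 46.6, 46.7, 46.8, 46.9, 47.0, 47.1, 47.2, 47.3, 47.4, 47.5, 47.6, 47.7, 47.8, 47.9, 48.0, 48.1, 48.2, 48.3, 48.4, 48.5, 48.6, 48.7, 48.8, 48.9, 49.0, 49.1, 49.2, 49.3, 49.4, 49.5
α = 0.08; lower rank = 50 × 0.040 = 2; upper rank = 50 × 0.960 = 48.
The 2nd smallest replicate is 44.5; the 48th is 49.3.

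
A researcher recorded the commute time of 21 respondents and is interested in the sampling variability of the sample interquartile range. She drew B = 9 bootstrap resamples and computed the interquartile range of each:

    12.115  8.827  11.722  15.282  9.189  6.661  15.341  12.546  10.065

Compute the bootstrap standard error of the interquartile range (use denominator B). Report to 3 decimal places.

SE* = 2.753

Bootstrap SE is the standard deviation of the 9 replicate interquartile ranges.
Mean of replicates: (12.115 + 8.827 + 11.722 + 15.282 + 9.189 + 6.661 + 15.341 + 12.546 + 10.065) / 9 = 101.7480 / 9 = 11.3053
Sum of squared deviations: (+0.8097)² + (−2.4783)² + (+0.4167)² + (+3.9767)² + (−2.1163)² + (−4.6443)² + (+4.0357)² + (+1.2407)² + (−1.2403)² = 68.1982
Variance = 68.1982 / 9 = 7.5776
SE* = √7.5776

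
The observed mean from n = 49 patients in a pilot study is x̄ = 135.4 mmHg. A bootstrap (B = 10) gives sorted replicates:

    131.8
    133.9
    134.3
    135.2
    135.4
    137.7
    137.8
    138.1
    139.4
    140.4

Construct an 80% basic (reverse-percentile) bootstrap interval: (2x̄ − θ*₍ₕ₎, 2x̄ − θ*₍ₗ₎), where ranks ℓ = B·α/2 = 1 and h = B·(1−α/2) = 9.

(131.4, 139.0)

Percentile endpoints at ranks 1 and 9: θ*₍1₎ = 131.8, θ*₍9₎ = 139.4.
Basic interval reflects these around x̄:
  lower = 2 × 135.4 − 139.4 = 131.4
  upper = 2 × 135.4 − 131.8 = 139.0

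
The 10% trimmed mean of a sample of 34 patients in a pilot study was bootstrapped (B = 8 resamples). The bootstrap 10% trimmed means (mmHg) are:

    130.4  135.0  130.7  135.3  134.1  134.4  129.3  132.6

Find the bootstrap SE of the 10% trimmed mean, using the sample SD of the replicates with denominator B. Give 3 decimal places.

SE* = 2.172

Bootstrap SE is the standard deviation of the 8 replicate 10% trimmed means.
Mean of replicates: (130.4 + 135.0 + 130.7 + 135.3 + 134.1 + 134.4 + 129.3 + 132.6) / 8 = 1061.8000 / 8 = 132.7250
Sum of squared deviations: (−2.3250)² + (+2.2750)² + (−2.0250)² + (+2.5750)² + (+1.3750)² + (+1.6750)² + (−3.4250)² + (−0.1250)² = 37.7550
Variance = 37.7550 / 8 = 4.7194
SE* = √4.7194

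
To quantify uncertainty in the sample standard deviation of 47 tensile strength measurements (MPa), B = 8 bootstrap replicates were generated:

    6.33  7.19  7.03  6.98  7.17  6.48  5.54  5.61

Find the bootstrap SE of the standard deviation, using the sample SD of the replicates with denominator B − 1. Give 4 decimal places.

SE* = 0.6725

Bootstrap SE is the standard deviation of the 8 replicate standard deviations.
Mean of replicates: (6.33 + 7.19 + 7.03 + 6.98 + 7.17 + 6.48 + 5.54 + 5.61) / 8 = 52.33000 / 8 = 6.54125
Sum of squared deviations: (−0.21125)² + (+0.64875)² + (+0.48875)² + (+0.43875)² + (+0.62875)² + (−0.06125)² + (−1.00125)² + (−0.93125)² = 3.16569
Variance = 3.16569 / 7 = 0.45224
SE* = √0.45224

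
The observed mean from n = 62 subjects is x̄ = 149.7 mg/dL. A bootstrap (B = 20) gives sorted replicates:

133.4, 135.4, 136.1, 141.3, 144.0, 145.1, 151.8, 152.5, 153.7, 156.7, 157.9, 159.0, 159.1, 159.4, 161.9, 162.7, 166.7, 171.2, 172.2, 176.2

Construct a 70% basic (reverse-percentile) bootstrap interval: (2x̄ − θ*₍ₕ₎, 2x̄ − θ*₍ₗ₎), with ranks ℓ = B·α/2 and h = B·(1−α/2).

Percentile endpoints at ranks 3 and 17: θ*₍3₎ = 136.1, θ*₍17₎ = 166.7.
Basic interval reflects these around x̄:
  lower = 2 × 149.7 − 166.7 = 132.7
  upper = 2 × 149.7 − 136.1 = 163.3

(132.7, 163.3)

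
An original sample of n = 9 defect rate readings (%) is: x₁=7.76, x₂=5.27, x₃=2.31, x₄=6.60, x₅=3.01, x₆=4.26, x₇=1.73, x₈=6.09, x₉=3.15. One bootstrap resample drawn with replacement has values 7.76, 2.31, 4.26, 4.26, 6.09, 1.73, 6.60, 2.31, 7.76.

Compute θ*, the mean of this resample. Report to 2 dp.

θ* = 4.79

Mean = (7.76 + 2.31 + 4.26 + 4.26 + 6.09 + 1.73 + 6.60 + 2.31 + 7.76) / 9 = 43.080 / 9 = 4.79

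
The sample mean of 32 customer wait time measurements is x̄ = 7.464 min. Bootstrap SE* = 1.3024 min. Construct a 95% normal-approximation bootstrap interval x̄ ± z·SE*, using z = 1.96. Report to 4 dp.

Margin = 1.96 × 1.3024 = 2.55270
Interval: 7.464 ± 2.55270

(4.9113, 10.0167)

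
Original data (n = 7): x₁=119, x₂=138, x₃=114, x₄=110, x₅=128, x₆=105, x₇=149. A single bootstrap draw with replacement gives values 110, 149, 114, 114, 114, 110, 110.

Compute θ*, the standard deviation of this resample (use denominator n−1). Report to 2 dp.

θ* = 14.13

Mean = 117.2857; sum of squared deviations = 1197.4286
s² = 1197.4286 / 6 = 199.5714
s = √199.5714 = 14.13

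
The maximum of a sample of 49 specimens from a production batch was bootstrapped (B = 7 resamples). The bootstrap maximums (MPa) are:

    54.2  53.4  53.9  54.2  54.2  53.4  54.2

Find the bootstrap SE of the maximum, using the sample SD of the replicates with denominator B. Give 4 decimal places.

Bootstrap SE is the standard deviation of the 7 replicate maximums.
Mean of replicates: (54.2 + 53.4 + 53.9 + 54.2 + 54.2 + 53.4 + 54.2) / 7 = 377.50000 / 7 = 53.92857
Sum of squared deviations: (+0.27143)² + (−0.52857)² + (−0.02857)² + (+0.27143)² + (+0.27143)² + (−0.52857)² + (+0.27143)² = 0.85429
Variance = 0.85429 / 7 = 0.12204
SE* = √0.12204

SE* = 0.3493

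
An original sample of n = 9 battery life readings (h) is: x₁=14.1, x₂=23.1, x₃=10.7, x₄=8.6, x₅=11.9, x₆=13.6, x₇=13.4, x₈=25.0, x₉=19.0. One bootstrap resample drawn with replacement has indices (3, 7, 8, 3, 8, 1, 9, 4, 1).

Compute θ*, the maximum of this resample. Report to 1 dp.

θ* = 25.0

Resample values: 10.7, 13.4, 25.0, 10.7, 25.0, 14.1, 19.0, 8.6, 14.1.
Maximum = 25.0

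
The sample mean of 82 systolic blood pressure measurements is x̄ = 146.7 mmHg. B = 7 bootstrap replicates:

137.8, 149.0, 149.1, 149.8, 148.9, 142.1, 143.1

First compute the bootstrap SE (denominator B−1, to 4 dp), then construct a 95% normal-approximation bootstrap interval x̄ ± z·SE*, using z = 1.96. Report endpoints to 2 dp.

(137.52, 155.88)

Mean of replicates = 145.6857; sum of squared deviations = 131.6286; SE* = √(131.6286/6) = 4.6838
Margin = 1.96 × 4.6838 = 9.180
Interval: 146.7 ± 9.180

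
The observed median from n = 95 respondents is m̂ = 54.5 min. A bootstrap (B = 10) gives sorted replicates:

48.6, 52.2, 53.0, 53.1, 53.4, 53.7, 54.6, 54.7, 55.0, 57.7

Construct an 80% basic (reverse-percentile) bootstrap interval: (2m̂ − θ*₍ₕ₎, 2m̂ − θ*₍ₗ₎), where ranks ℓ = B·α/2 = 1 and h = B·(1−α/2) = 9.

(54.0, 60.4)

Percentile endpoints at ranks 1 and 9: θ*₍1₎ = 48.6, θ*₍9₎ = 55.0.
Basic interval reflects these around m̂:
  lower = 2 × 54.5 − 55.0 = 54.0
  upper = 2 × 54.5 − 48.6 = 60.4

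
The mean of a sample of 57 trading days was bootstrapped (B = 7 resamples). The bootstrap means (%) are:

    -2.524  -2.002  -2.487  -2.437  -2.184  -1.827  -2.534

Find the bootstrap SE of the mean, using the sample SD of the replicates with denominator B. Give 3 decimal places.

Bootstrap SE is the standard deviation of the 7 replicate means.
Mean of replicates: ((-2.524) + (-2.002) + (-2.487) + (-2.437) + (-2.184) + (-1.827) + (-2.534)) / 7 = -15.9950 / 7 = -2.2850
Sum of squared deviations: (−0.2390)² + (+0.2830)² + (−0.2020)² + (−0.1520)² + (+0.1010)² + (+0.4580)² + (−0.2490)² = 0.4831
Variance = 0.4831 / 7 = 0.0690
SE* = √0.0690

SE* = 0.263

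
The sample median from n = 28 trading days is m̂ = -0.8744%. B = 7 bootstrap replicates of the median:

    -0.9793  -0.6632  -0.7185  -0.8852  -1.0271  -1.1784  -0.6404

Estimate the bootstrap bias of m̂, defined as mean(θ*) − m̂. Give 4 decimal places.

mean(θ*) = ((-0.9793) + (-0.6632) + (-0.7185) + (-0.8852) + (-1.0271) + (-1.1784) + (-0.6404)) / 7 = -0.87030
bias = -0.87030 − -0.8744

bias = +0.0041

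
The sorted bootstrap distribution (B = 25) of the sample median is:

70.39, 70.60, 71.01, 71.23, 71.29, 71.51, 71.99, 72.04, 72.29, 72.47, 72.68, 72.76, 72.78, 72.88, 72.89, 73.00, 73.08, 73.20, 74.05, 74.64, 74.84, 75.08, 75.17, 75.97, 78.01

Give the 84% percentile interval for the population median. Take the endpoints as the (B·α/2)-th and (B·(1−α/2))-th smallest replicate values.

(70.60, 75.17)

α = 0.16; lower rank = 25 × 0.080 = 2; upper rank = 25 × 0.920 = 23.
The 2nd smallest replicate is 70.60; the 23rd is 75.17.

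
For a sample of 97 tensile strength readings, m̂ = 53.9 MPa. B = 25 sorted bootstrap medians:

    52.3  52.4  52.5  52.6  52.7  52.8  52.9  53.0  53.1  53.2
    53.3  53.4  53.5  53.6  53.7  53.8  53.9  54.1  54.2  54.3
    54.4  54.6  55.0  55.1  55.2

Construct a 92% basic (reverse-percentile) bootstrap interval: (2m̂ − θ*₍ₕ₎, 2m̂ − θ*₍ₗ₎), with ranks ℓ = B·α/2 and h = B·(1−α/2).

(52.7, 55.5)

Percentile endpoints at ranks 1 and 24: θ*₍1₎ = 52.3, θ*₍24₎ = 55.1.
Basic interval reflects these around m̂:
  lower = 2 × 53.9 − 55.1 = 52.7
  upper = 2 × 53.9 − 52.3 = 55.5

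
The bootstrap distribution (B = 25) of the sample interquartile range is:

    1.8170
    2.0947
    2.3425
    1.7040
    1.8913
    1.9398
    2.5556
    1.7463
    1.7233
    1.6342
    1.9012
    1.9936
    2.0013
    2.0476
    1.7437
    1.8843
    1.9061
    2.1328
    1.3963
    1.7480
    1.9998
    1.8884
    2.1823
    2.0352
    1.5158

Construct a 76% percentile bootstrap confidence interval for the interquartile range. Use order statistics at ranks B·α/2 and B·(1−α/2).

Sorted replicates: 1.3963, 1.5158, 1.6342, 1.7040, 1.7233, 1.7437, 1.7463, 1.7480, 1.8170, 1.8843, 1.8884, 1.8913, 1.9012, 1.9061, 1.9398, 1.9936, 1.9998, 2.0013, 2.0352, 2.0476, 2.0947, 2.1328, 2.1823, 2.3425, 2.5556
α = 0.24; lower rank = 25 × 0.120 = 3; upper rank = 25 × 0.880 = 22.
The 3rd smallest replicate is 1.6342; the 22nd is 2.1328.

(1.6342, 2.1328)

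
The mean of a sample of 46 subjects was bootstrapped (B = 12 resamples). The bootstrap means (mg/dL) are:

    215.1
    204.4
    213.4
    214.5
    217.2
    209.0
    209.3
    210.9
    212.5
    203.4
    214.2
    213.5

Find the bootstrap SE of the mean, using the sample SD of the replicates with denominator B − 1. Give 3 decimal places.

SE* = 4.240

Bootstrap SE is the standard deviation of the 12 replicate means.
Mean of replicates: (215.1 + 204.4 + 213.4 + 214.5 + 217.2 + 209.0 + 209.3 + 210.9 + 212.5 + 203.4 + 214.2 + 213.5) / 12 = 2537.4000 / 12 = 211.4500
Sum of squared deviations: (+3.6500)² + (−7.0500)² + (+1.9500)² + (+3.0500)² + (+5.7500)² + (−2.4500)² + (−2.1500)² + (−0.5500)² + (+1.0500)² + (−8.0500)² + (+2.7500)² + (+2.0500)² = 197.7900
Variance = 197.7900 / 11 = 17.9809
SE* = √17.9809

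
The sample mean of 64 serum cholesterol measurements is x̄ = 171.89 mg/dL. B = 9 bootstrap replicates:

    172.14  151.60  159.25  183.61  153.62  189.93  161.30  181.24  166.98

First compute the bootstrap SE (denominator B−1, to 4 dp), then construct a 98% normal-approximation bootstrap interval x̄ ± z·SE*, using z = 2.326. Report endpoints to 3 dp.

Mean of replicates = 168.8522; sum of squared deviations = 1508.7350; SE* = √(1508.7350/8) = 13.7329
Margin = 2.326 × 13.7329 = 31.9427
Interval: 171.89 ± 31.9427

(139.947, 203.833)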